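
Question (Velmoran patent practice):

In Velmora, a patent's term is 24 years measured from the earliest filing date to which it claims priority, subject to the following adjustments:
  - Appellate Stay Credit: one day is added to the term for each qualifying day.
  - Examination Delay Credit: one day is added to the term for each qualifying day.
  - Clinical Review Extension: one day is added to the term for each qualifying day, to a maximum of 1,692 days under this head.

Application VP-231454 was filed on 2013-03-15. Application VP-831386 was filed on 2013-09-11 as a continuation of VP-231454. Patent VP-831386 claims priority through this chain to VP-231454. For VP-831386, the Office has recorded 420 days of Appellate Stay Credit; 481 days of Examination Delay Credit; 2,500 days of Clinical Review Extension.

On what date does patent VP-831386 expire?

Earliest priority filing: 15 March 2013.
Base term: 15 March 2013 + 24 years → 15 March 2037.
Appellate Stay Credit: +420 days → 9 May 2038.
Examination Delay Credit: +481 days → 2 September 2039.
Clinical Review Extension: 2500 days claimed exceeds the 1692-day cap, so +1692 days → 20 April 2044.

April 20, 2044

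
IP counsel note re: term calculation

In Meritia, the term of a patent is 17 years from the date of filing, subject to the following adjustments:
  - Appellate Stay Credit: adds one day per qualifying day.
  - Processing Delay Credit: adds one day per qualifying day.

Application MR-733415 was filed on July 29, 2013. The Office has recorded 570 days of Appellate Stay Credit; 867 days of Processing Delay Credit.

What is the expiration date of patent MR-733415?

July 5, 2034

Base term: filing date + 17 years → 29 July 2030.
Appellate Stay Credit: +570 days → 19 February 2032.
Processing Delay Credit: +867 days → 5 July 2034.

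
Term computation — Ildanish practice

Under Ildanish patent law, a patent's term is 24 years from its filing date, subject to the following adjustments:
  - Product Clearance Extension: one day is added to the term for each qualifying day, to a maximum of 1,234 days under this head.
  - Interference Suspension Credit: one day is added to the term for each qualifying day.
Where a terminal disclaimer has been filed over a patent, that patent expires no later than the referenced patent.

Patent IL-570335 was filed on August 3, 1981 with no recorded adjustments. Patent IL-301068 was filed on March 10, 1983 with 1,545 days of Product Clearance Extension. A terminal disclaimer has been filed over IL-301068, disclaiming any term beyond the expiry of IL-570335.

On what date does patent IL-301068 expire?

Natural term of IL-301068:
  Base: filing + 24 years → 10 March 2007.
  Product Clearance Extension: 1545 days claimed exceeds the 1234-day cap, so +1234 days → 26 July 2010.
Expiry of referenced patent IL-570335:
  Base: filing + 24 years → 3 August 2005.
Terminal disclaimer: IL-301068 expires on the earlier of 26 July 2010 and 3 August 2005.

August 3, 2005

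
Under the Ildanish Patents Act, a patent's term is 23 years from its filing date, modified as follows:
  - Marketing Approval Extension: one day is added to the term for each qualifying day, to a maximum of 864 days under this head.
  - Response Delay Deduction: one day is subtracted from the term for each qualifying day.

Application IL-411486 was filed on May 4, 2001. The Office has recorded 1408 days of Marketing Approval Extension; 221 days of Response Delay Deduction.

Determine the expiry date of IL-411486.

2026-02-06

Base term: filing date + 23 years → 4 May 2024.
Marketing Approval Extension: 1408 days claimed exceeds the 864-day cap, so +864 days → 15 September 2026.
Response Delay Deduction: −221 days → 6 February 2026.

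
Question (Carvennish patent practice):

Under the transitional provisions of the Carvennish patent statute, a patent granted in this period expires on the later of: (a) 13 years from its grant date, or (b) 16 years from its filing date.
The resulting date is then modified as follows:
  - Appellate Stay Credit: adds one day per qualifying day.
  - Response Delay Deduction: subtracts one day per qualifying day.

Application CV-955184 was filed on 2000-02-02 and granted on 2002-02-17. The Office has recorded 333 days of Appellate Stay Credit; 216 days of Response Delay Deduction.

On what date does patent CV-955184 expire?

May 29, 2016

(a) grant + 13 years → 17 February 2015.
(b) filing + 16 years → 2 February 2016.
Later of the two: 2 February 2016.
Appellate Stay Credit: +333 days → 31 December 2016.
Response Delay Deduction: −216 days → 29 May 2016.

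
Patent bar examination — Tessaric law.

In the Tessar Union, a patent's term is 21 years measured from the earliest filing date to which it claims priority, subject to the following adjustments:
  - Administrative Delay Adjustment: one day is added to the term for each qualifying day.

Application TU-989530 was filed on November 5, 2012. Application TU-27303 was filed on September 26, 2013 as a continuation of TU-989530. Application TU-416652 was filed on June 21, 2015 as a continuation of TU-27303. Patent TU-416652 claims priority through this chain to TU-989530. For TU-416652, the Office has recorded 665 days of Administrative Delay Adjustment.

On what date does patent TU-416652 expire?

2035-09-01

Earliest priority filing: 5 November 2012.
Base term: 5 November 2012 + 21 years → 5 November 2033.
Administrative Delay Adjustment: +665 days → 1 September 2035.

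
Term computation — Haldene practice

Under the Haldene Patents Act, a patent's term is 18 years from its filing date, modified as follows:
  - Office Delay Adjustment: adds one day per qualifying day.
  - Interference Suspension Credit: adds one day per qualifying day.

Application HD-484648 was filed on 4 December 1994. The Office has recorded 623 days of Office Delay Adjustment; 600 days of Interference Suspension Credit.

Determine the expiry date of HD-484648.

2016-04-10

Base term: filing date + 18 years → 4 December 2012.
Office Delay Adjustment: +623 days → 19 August 2014.
Interference Suspension Credit: +600 days → 10 April 2016.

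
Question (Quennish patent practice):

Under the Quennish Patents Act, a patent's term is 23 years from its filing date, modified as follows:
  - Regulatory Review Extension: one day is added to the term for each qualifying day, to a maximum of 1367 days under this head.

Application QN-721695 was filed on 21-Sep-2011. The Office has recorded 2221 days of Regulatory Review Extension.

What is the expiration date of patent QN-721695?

Base term: filing date + 23 years → 21 September 2034.
Regulatory Review Extension: 2221 days claimed exceeds the 1367-day cap, so +1367 days → 19 June 2038.

2038-06-19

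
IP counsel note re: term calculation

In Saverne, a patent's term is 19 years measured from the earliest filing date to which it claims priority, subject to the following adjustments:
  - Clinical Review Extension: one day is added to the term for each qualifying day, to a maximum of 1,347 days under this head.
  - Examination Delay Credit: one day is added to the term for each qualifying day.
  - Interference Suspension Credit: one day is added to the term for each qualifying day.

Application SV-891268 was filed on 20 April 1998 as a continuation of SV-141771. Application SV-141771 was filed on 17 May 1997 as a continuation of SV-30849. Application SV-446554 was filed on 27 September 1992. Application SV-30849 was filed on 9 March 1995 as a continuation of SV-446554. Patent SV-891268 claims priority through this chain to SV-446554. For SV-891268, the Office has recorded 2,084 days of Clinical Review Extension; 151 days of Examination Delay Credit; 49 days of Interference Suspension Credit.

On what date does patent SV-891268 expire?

Earliest priority filing: 27 September 1992.
Base term: 27 September 1992 + 19 years → 27 September 2011.
Clinical Review Extension: 2084 days claimed exceeds the 1347-day cap, so +1347 days → 5 June 2015.
Examination Delay Credit: +151 days → 3 November 2015.
Interference Suspension Credit: +49 days → 22 December 2015.

December 22, 2015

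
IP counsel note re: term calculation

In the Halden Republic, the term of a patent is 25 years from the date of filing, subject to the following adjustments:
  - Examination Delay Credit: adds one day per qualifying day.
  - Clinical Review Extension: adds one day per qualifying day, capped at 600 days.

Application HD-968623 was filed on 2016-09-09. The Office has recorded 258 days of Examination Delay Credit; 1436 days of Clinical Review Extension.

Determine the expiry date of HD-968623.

Base term: filing date + 25 years → 9 September 2041.
Examination Delay Credit: +258 days → 25 May 2042.
Clinical Review Extension: 1436 days claimed exceeds the 600-day cap, so +600 days → 15 January 2044.

January 15, 2044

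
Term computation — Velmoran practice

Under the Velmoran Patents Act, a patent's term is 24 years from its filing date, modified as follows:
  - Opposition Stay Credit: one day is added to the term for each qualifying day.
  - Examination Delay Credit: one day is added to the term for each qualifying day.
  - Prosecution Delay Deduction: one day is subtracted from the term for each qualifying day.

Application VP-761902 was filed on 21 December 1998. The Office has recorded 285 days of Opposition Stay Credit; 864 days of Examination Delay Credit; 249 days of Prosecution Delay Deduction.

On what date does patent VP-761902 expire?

Base term: filing date + 24 years → 21 December 2022.
Opposition Stay Credit: +285 days → 2 October 2023.
Examination Delay Credit: +864 days → 12 February 2026.
Prosecution Delay Deduction: −249 days → 8 June 2025.

June 8, 2025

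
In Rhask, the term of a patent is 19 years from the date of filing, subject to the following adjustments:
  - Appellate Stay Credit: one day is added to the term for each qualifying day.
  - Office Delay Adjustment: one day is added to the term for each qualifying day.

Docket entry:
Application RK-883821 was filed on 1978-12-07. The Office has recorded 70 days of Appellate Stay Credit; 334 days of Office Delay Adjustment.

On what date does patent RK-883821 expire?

1999-01-15

Base term: filing date + 19 years → 7 December 1997.
Appellate Stay Credit: +70 days → 15 February 1998.
Office Delay Adjustment: +334 days → 15 January 1999.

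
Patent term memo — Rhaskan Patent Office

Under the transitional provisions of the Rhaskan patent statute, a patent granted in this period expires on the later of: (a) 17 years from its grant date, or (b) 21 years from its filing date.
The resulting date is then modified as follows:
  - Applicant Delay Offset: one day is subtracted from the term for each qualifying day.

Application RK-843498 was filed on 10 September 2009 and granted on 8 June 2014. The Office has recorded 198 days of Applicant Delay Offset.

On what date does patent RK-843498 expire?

2030-11-22

(a) grant + 17 years → 8 June 2031.
(b) filing + 21 years → 10 September 2030.
Later of the two: 8 June 2031.
Applicant Delay Offset: −198 days → 22 November 2030.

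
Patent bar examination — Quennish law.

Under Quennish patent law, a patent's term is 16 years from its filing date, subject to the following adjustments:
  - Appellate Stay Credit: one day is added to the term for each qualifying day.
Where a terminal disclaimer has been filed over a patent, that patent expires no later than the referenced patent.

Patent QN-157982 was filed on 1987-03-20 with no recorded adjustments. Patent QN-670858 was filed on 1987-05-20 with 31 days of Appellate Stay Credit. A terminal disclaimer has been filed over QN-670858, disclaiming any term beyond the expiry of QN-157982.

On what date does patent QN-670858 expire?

Natural term of QN-670858:
  Base: filing + 16 years → 20 May 2003.
  Appellate Stay Credit: +31 days → 20 June 2003.
Expiry of referenced patent QN-157982:
  Base: filing + 16 years → 20 March 2003.
Terminal disclaimer: QN-670858 expires on the earlier of 20 June 2003 and 20 March 2003.

March 20, 2003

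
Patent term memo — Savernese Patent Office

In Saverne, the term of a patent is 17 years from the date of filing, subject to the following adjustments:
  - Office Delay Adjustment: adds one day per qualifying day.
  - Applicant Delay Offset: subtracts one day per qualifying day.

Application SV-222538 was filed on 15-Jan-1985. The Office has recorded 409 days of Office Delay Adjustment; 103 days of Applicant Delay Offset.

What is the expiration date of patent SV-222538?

2002-11-17

Base term: filing date + 17 years → 15 January 2002.
Office Delay Adjustment: +409 days → 28 February 2003.
Applicant Delay Offset: −103 days → 17 November 2002.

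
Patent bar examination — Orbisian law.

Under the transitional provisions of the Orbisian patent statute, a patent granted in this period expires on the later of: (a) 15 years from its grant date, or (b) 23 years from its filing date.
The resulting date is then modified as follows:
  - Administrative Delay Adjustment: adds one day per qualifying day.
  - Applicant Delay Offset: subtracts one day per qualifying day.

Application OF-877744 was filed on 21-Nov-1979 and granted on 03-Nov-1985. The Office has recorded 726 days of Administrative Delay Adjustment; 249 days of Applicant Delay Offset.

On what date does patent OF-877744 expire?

(a) grant + 15 years → 3 November 2000.
(b) filing + 23 years → 21 November 2002.
Later of the two: 21 November 2002.
Administrative Delay Adjustment: +726 days → 16 November 2004.
Applicant Delay Offset: −249 days → 12 March 2004.

2004-03-12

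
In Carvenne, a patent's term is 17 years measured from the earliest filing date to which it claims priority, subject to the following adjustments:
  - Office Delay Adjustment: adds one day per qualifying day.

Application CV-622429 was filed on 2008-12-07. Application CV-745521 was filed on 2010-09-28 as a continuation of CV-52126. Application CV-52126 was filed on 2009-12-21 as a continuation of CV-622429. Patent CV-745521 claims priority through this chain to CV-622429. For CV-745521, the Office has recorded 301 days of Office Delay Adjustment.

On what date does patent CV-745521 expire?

Earliest priority filing: 7 December 2008.
Base term: 7 December 2008 + 17 years → 7 December 2025.
Office Delay Adjustment: +301 days → 4 October 2026.

October 4, 2026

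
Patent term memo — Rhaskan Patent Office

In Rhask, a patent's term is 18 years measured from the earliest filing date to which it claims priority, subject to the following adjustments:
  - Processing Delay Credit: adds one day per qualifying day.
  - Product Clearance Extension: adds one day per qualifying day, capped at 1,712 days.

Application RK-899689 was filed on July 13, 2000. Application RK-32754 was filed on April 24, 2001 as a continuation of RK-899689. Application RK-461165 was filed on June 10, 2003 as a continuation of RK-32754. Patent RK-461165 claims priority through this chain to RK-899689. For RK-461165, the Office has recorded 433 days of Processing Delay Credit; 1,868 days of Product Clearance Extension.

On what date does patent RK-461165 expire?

2024-05-27

Earliest priority filing: 13 July 2000.
Base term: 13 July 2000 + 18 years → 13 July 2018.
Processing Delay Credit: +433 days → 19 September 2019.
Product Clearance Extension: 1868 days claimed exceeds the 1712-day cap, so +1712 days → 27 May 2024.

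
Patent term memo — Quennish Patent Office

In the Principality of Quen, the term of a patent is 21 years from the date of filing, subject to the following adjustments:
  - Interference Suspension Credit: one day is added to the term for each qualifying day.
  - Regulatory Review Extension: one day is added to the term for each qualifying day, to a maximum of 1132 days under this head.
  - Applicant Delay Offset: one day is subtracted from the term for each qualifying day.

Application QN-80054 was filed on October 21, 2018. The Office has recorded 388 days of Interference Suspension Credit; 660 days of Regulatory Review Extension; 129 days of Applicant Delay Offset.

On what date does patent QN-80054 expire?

Base term: filing date + 21 years → 21 October 2039.
Interference Suspension Credit: +388 days → 12 November 2040.
Regulatory Review Extension: 660 days (within the 1132-day cap) → +660 days → 3 September 2042.
Applicant Delay Offset: −129 days → 27 April 2042.

April 27, 2042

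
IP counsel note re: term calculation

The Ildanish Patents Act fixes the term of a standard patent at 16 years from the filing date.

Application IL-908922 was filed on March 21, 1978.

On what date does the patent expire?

Filing date + 16 years → 21 March 1994.

March 21, 1994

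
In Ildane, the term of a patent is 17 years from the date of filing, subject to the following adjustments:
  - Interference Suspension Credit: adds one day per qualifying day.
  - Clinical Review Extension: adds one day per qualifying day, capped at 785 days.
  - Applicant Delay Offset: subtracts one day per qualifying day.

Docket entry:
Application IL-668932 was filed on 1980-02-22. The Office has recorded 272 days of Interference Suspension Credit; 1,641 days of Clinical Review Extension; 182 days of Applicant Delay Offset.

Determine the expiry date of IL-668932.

1999-07-17

Base term: filing date + 17 years → 22 February 1997.
Interference Suspension Credit: +272 days → 21 November 1997.
Clinical Review Extension: 1641 days claimed exceeds the 785-day cap, so +785 days → 15 January 2000.
Applicant Delay Offset: −182 days → 17 July 1999.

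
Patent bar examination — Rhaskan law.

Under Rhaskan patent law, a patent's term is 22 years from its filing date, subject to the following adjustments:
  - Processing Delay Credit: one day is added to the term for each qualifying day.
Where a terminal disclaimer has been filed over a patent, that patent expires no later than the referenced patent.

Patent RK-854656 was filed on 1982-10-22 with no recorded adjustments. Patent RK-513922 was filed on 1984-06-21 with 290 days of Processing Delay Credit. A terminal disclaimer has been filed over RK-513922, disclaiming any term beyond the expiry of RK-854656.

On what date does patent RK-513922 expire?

Natural term of RK-513922:
  Base: filing + 22 years → 21 June 2006.
  Processing Delay Credit: +290 days → 7 April 2007.
Expiry of referenced patent RK-854656:
  Base: filing + 22 years → 22 October 2004.
Terminal disclaimer: RK-513922 expires on the earlier of 7 April 2007 and 22 October 2004.

October 22, 2004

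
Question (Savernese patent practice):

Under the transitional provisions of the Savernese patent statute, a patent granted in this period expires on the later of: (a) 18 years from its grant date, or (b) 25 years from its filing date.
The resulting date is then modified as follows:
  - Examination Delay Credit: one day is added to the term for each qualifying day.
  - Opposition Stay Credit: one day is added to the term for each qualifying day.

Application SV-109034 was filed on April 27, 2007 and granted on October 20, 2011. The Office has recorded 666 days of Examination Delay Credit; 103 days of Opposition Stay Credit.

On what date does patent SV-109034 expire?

(a) grant + 18 years → 20 October 2029.
(b) filing + 25 years → 27 April 2032.
Later of the two: 27 April 2032.
Examination Delay Credit: +666 days → 22 February 2034.
Opposition Stay Credit: +103 days → 5 June 2034.

2034-06-05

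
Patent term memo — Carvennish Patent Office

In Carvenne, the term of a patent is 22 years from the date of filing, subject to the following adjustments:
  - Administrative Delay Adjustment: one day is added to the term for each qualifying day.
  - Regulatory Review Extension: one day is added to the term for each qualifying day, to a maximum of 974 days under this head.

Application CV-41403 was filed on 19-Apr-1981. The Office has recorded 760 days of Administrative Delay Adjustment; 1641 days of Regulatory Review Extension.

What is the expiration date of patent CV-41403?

Base term: filing date + 22 years → 19 April 2003.
Administrative Delay Adjustment: +760 days → 18 May 2005.
Regulatory Review Extension: 1641 days claimed exceeds the 974-day cap, so +974 days → 17 January 2008.

2008-01-17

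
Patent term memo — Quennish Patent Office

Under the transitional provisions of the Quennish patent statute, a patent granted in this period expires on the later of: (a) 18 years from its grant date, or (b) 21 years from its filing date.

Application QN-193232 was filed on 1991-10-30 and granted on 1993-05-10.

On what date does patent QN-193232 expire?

(a) grant + 18 years → 10 May 2011.
(b) filing + 21 years → 30 October 2012.
Later of the two: 30 October 2012.

2012-10-30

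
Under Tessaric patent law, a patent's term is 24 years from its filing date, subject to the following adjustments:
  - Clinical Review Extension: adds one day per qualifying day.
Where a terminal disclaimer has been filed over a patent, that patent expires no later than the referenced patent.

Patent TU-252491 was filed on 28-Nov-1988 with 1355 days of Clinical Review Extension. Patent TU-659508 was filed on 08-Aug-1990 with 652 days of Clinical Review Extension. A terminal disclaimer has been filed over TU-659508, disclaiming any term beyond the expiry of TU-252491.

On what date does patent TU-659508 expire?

2016-05-21

Natural term of TU-659508:
  Base: filing + 24 years → 8 August 2014.
  Clinical Review Extension: +652 days → 21 May 2016.
Expiry of referenced patent TU-252491:
  Base: filing + 24 years → 28 November 2012.
  Clinical Review Extension: +1355 days → 14 August 2016.
Terminal disclaimer: TU-659508 expires on the earlier of 21 May 2016 and 14 August 2016.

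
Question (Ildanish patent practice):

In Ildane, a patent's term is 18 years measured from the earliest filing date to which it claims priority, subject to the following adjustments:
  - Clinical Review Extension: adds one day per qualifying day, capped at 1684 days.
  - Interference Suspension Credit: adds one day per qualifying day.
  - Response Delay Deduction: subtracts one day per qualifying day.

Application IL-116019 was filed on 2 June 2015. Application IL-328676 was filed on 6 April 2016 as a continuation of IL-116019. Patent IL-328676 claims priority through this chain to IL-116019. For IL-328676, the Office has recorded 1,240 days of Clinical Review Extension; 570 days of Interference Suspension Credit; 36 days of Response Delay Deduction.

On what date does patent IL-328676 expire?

Earliest priority filing: 2 June 2015.
Base term: 2 June 2015 + 18 years → 2 June 2033.
Clinical Review Extension: 1240 days (within the 1684-day cap) → +1240 days → 24 October 2036.
Interference Suspension Credit: +570 days → 17 May 2038.
Response Delay Deduction: −36 days → 11 April 2038.

April 11, 2038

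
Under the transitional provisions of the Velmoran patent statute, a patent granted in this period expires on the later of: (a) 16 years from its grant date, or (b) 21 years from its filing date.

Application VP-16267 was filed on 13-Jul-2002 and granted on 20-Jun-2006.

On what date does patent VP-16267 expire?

(a) grant + 16 years → 20 June 2022.
(b) filing + 21 years → 13 July 2023.
Later of the two: 13 July 2023.

2023-07-13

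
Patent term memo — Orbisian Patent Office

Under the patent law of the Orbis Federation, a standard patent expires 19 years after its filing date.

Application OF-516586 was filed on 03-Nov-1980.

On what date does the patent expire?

November 3, 1999

Filing date + 19 years → 3 November 1999.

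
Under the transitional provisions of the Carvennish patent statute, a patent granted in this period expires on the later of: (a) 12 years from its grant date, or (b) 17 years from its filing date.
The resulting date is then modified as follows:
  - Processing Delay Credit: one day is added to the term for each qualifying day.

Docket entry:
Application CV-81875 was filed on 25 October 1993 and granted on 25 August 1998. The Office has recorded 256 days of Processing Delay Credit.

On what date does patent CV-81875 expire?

(a) grant + 12 years → 25 August 2010.
(b) filing + 17 years → 25 October 2010.
Later of the two: 25 October 2010.
Processing Delay Credit: +256 days → 8 July 2011.

July 8, 2011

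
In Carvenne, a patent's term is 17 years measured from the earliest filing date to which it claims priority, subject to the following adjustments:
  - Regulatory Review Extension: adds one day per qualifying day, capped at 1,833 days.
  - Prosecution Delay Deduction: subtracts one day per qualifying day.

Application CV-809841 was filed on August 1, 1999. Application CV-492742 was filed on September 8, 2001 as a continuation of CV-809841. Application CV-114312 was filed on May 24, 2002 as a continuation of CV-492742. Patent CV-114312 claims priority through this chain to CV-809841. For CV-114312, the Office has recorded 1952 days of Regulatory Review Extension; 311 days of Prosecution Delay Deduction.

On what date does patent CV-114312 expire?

Earliest priority filing: 1 August 1999.
Base term: 1 August 1999 + 17 years → 1 August 2016.
Regulatory Review Extension: 1952 days claimed exceeds the 1833-day cap, so +1833 days → 8 August 2021.
Prosecution Delay Deduction: −311 days → 1 October 2020.

October 1, 2020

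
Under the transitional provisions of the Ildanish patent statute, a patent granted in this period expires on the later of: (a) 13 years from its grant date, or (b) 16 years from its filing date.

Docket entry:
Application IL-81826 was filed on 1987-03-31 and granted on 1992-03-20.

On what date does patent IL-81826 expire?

(a) grant + 13 years → 20 March 2005.
(b) filing + 16 years → 31 March 2003.
Later of the two: 20 March 2005.

March 20, 2005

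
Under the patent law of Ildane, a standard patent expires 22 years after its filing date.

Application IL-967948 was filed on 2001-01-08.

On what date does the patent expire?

Filing date + 22 years → 8 January 2023.

2023-01-08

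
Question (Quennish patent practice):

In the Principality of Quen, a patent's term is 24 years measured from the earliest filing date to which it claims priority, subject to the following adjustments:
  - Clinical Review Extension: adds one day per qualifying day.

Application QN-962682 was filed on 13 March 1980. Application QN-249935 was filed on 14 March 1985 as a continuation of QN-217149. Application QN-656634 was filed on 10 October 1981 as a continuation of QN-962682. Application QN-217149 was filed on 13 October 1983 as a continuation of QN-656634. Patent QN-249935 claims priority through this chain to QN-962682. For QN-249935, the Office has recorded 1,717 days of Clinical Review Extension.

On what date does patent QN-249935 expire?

2008-11-24

Earliest priority filing: 13 March 1980.
Base term: 13 March 1980 + 24 years → 13 March 2004.
Clinical Review Extension: +1717 days → 24 November 2008.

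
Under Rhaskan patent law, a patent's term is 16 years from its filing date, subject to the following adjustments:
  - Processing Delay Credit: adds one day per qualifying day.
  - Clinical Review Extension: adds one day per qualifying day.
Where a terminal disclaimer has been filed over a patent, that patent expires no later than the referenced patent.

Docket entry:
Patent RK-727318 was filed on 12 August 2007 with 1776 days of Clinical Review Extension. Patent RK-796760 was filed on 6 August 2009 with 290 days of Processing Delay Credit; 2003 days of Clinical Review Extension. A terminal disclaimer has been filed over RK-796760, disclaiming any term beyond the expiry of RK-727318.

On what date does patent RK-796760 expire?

2028-06-22

Natural term of RK-796760:
  Base: filing + 16 years → 6 August 2025.
  Processing Delay Credit: +290 days → 23 May 2026.
  Clinical Review Extension: +2003 days → 16 November 2031.
Expiry of referenced patent RK-727318:
  Base: filing + 16 years → 12 August 2023.
  Clinical Review Extension: +1776 days → 22 June 2028.
Terminal disclaimer: RK-796760 expires on the earlier of 16 November 2031 and 22 June 2028.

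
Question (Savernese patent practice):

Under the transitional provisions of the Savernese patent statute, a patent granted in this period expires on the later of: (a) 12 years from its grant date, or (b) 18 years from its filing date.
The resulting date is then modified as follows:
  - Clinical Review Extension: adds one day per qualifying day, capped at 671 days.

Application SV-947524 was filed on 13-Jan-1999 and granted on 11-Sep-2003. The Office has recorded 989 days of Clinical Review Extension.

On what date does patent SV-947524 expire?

(a) grant + 12 years → 11 September 2015.
(b) filing + 18 years → 13 January 2017.
Later of the two: 13 January 2017.
Clinical Review Extension: 989 days claimed exceeds the 671-day cap, so +671 days → 15 November 2018.

2018-11-15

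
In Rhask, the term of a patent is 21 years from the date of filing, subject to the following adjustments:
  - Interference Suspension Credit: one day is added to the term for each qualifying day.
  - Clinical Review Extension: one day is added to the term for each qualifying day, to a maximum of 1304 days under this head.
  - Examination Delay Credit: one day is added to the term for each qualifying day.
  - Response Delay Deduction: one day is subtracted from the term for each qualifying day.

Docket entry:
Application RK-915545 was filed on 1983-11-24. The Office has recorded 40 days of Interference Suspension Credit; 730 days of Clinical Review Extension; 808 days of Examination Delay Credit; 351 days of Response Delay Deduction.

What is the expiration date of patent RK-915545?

April 4, 2008

Base term: filing date + 21 years → 24 November 2004.
Interference Suspension Credit: +40 days → 3 January 2005.
Clinical Review Extension: 730 days (within the 1304-day cap) → +730 days → 3 January 2007.
Examination Delay Credit: +808 days → 21 March 2009.
Response Delay Deduction: −351 days → 4 April 2008.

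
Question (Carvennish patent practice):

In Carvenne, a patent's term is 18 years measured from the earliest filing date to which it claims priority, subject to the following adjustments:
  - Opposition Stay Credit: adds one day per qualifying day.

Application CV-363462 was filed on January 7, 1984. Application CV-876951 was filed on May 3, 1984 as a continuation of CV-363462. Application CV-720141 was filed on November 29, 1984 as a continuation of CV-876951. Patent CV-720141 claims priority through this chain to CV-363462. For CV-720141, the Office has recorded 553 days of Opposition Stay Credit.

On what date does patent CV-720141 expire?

Earliest priority filing: 7 January 1984.
Base term: 7 January 1984 + 18 years → 7 January 2002.
Opposition Stay Credit: +553 days → 14 July 2003.

July 14, 2003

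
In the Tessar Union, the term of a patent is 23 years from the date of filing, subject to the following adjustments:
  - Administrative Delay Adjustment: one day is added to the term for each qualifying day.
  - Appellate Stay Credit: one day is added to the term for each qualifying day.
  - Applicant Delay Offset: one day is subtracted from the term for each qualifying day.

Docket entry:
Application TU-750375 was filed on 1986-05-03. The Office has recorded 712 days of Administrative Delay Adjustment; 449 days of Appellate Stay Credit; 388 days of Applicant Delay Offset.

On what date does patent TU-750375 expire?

Base term: filing date + 23 years → 3 May 2009.
Administrative Delay Adjustment: +712 days → 15 April 2011.
Appellate Stay Credit: +449 days → 7 July 2012.
Applicant Delay Offset: −388 days → 15 June 2011.

June 15, 2011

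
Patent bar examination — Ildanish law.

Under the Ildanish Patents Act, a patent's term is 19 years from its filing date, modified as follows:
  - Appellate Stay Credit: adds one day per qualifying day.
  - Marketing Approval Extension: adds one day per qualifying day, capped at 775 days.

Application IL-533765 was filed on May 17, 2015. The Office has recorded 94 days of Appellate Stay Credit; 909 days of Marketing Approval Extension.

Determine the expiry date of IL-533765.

October 2, 2036

Base term: filing date + 19 years → 17 May 2034.
Appellate Stay Credit: +94 days → 19 August 2034.
Marketing Approval Extension: 909 days claimed exceeds the 775-day cap, so +775 days → 2 October 2036.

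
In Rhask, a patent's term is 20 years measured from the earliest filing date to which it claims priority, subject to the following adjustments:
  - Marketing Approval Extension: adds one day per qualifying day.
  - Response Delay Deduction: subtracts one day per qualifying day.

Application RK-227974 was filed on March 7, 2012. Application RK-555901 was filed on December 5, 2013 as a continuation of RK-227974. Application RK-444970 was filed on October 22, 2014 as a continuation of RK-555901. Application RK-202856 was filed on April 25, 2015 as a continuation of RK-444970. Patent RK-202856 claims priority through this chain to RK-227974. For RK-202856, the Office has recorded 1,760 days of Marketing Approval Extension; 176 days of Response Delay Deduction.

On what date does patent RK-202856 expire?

Earliest priority filing: 7 March 2012.
Base term: 7 March 2012 + 20 years → 7 March 2032.
Marketing Approval Extension: +1760 days → 31 December 2036.
Response Delay Deduction: −176 days → 8 July 2036.

July 8, 2036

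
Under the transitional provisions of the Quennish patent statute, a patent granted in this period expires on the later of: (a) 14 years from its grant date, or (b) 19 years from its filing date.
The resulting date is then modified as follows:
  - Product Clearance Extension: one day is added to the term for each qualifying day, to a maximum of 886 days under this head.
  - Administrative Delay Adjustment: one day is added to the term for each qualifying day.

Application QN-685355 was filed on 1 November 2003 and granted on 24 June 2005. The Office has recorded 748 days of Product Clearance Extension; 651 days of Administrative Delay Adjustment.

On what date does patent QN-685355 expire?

(a) grant + 14 years → 24 June 2019.
(b) filing + 19 years → 1 November 2022.
Later of the two: 1 November 2022.
Product Clearance Extension: 748 days (within the 886-day cap) → +748 days → 18 November 2024.
Administrative Delay Adjustment: +651 days → 31 August 2026.

2026-08-31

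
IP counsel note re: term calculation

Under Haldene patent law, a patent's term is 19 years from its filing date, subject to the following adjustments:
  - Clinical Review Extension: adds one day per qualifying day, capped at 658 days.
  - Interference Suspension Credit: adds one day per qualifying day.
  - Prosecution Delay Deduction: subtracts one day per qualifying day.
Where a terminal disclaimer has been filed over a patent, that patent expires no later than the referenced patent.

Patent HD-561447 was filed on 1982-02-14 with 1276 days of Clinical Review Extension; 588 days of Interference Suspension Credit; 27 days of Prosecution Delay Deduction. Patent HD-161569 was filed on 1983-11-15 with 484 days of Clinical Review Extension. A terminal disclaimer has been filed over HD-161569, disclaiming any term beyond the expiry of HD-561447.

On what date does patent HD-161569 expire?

Natural term of HD-161569:
  Base: filing + 19 years → 15 November 2002.
  Clinical Review Extension: 484 days (within the 658-day cap) → +484 days → 13 March 2004.
Expiry of referenced patent HD-561447:
  Base: filing + 19 years → 14 February 2001.
  Clinical Review Extension: 1276 days claimed exceeds the 658-day cap, so +658 days → 4 December 2002.
  Interference Suspension Credit: +588 days → 14 July 2004.
  Prosecution Delay Deduction: −27 days → 17 June 2004.
Terminal disclaimer: HD-161569 expires on the earlier of 13 March 2004 and 17 June 2004.

2004-03-13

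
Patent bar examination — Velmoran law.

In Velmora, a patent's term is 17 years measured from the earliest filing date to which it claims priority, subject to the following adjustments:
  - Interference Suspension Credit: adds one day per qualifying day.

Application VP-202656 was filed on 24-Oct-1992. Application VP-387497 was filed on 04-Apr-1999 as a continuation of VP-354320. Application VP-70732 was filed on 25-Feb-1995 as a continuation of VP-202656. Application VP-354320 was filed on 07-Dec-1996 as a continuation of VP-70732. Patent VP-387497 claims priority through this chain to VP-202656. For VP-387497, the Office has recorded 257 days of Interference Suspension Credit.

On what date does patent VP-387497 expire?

Earliest priority filing: 24 October 1992.
Base term: 24 October 1992 + 17 years → 24 October 2009.
Interference Suspension Credit: +257 days → 8 July 2010.

July 8, 2010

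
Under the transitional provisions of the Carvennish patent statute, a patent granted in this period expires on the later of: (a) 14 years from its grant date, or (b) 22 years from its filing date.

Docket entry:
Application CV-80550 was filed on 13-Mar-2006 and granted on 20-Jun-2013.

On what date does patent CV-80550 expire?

(a) grant + 14 years → 20 June 2027.
(b) filing + 22 years → 13 March 2028.
Later of the two: 13 March 2028.

2028-03-13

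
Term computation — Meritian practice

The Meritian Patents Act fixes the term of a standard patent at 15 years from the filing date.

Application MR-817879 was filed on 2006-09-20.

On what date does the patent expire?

September 20, 2021

Filing date + 15 years → 20 September 2021.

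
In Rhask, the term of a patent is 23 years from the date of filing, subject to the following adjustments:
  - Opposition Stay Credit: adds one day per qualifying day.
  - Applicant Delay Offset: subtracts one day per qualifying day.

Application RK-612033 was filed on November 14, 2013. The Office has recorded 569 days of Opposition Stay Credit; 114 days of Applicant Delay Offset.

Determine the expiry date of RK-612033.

Base term: filing date + 23 years → 14 November 2036.
Opposition Stay Credit: +569 days → 6 June 2038.
Applicant Delay Offset: −114 days → 12 February 2038.

February 12, 2038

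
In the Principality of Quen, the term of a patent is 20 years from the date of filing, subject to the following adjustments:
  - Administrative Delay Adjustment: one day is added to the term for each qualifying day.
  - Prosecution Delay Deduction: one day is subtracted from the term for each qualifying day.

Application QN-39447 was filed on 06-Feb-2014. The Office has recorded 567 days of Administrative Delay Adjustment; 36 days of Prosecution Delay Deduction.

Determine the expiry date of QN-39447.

Base term: filing date + 20 years → 6 February 2034.
Administrative Delay Adjustment: +567 days → 27 August 2035.
Prosecution Delay Deduction: −36 days → 22 July 2035.

July 22, 2035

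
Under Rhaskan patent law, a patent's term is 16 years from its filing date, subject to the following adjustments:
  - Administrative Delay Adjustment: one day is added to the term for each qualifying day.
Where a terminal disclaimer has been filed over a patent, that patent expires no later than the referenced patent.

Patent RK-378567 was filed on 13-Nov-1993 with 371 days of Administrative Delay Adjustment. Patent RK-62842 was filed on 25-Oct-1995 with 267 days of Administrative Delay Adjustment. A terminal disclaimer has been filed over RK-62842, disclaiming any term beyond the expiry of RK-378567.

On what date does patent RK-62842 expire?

Natural term of RK-62842:
  Base: filing + 16 years → 25 October 2011.
  Administrative Delay Adjustment: +267 days → 18 July 2012.
Expiry of referenced patent RK-378567:
  Base: filing + 16 years → 13 November 2009.
  Administrative Delay Adjustment: +371 days → 19 November 2010.
Terminal disclaimer: RK-62842 expires on the earlier of 18 July 2012 and 19 November 2010.

2010-11-19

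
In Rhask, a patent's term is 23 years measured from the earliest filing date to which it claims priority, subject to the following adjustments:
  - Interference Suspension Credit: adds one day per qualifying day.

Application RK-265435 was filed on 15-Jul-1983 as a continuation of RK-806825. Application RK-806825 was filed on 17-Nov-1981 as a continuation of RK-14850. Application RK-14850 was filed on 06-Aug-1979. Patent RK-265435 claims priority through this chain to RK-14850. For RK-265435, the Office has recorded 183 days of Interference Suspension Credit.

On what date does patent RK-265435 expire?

Earliest priority filing: 6 August 1979.
Base term: 6 August 1979 + 23 years → 6 August 2002.
Interference Suspension Credit: +183 days → 5 February 2003.

2003-02-05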